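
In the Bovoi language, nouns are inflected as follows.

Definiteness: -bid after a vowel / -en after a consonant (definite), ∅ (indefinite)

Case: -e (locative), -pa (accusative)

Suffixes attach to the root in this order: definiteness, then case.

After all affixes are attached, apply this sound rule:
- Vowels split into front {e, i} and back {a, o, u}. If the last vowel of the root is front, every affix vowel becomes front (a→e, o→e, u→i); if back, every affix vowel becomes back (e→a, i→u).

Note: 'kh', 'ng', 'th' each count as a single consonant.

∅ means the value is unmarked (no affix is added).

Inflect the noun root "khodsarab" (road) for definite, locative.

Attach definiteness definite -en (after consonant 'b') → khodsaraben.
Attach case locative -e → khodsarabene.
Apply vowel harmony: khodsarabene → khodsarabana.

khodsarabana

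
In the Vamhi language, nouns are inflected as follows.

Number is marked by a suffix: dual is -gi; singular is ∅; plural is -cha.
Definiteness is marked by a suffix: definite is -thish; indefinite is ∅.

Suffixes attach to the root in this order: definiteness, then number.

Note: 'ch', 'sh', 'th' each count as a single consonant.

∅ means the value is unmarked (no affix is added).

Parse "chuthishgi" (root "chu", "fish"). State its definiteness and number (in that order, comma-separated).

definite, dual

Segment: chu-thish-gi.
definiteness: -thish → definite.
number: -gi → dual.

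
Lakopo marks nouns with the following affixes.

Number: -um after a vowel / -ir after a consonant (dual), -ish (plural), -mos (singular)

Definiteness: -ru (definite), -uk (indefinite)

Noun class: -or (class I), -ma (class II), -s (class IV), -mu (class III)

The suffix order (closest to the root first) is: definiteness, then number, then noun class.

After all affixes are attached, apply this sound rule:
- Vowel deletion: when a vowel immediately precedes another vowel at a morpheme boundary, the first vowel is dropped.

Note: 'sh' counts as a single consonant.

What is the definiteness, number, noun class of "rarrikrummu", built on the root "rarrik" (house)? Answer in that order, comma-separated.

definite, dual, class III

Segment: rarrik-ru-um-mu.
definiteness: -ru → definite.
number: -um/ir → dual.
noun class: -mu → class III.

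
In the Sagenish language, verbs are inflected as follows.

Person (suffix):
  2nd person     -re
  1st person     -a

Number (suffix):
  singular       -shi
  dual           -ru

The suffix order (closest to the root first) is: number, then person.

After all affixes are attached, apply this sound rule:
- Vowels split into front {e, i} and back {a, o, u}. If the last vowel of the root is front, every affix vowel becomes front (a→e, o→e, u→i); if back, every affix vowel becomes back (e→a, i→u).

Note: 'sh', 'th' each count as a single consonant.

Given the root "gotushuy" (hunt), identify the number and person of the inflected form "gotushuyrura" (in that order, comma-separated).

dual, 2nd person

Segment: gotushuy-ru-re.
number: -ru → dual.
person: -re → 2nd person.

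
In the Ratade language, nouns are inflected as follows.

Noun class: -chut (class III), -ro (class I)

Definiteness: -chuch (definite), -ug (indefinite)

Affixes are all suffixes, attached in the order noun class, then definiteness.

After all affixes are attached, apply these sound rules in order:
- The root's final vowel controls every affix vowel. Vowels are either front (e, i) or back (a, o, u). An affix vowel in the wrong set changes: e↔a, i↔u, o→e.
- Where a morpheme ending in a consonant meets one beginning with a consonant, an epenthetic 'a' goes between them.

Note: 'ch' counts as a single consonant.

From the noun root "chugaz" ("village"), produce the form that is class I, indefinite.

chugazaroug

Attach noun class class I -ro → chugazro.
Attach definiteness indefinite -ug → chugazroug.
Vowel harmony: no change.
Apply epenthesis: chugazroug → chugazaroug.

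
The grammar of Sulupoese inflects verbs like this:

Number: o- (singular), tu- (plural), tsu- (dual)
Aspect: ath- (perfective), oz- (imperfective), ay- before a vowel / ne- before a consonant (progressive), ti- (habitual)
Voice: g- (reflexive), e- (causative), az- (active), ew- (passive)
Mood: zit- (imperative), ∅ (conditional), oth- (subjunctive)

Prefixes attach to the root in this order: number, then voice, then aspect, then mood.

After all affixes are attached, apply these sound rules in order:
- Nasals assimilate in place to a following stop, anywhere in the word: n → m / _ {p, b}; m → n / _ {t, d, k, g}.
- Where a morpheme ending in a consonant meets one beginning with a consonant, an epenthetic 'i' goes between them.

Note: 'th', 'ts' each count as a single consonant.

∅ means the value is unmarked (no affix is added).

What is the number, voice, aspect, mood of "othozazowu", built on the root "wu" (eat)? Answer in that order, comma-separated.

Segment: oth-oz-az-o-wu.
number: o- → singular.
voice: az- → active.
aspect: oz- → imperfective.
mood: oth- → subjunctive.

singular, active, imperfective, subjunctive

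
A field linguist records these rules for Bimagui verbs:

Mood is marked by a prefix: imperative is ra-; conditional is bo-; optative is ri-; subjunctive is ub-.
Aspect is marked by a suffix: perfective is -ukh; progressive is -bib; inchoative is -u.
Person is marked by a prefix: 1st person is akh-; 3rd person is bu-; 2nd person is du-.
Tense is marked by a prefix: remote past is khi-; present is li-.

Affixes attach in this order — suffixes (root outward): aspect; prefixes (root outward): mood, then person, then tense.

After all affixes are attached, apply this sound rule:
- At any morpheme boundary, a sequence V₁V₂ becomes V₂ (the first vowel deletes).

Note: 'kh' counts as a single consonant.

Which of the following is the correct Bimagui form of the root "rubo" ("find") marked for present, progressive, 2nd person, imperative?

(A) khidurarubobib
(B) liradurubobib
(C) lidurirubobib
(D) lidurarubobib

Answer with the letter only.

D

Attach mood imperative ra- → rarubo.
Attach person 2nd person du- → durarubo.
Attach aspect progressive -bib → durarubobib.
Attach tense present li- → lidurarubobib.
Vowel deletion: no change.
So the correct form is lidurarubobib, option (D).
(A) khidurarubobib is wrong: it uses remote past instead of present for tense.
(C) lidurirubobib is wrong: it uses optative instead of imperative for mood.
(B) liradurubobib is wrong: it has the affixes in the wrong order.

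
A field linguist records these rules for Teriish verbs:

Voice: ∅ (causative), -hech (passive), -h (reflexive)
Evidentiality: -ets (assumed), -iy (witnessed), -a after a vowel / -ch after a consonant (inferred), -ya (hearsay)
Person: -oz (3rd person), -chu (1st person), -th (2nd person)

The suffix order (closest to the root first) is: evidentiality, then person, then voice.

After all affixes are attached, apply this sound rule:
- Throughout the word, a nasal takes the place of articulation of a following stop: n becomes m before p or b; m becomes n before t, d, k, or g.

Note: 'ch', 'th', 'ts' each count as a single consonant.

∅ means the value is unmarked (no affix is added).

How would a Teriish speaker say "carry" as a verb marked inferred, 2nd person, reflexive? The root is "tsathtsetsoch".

Attach evidentiality inferred -ch (after consonant 'ch') → tsathtsetsochch.
Attach person 2nd person -th → tsathtsetsochchth.
Attach voice reflexive -h → tsathtsetsochchthh.
Nasal assimilation: no change.

tsathtsetsochchthh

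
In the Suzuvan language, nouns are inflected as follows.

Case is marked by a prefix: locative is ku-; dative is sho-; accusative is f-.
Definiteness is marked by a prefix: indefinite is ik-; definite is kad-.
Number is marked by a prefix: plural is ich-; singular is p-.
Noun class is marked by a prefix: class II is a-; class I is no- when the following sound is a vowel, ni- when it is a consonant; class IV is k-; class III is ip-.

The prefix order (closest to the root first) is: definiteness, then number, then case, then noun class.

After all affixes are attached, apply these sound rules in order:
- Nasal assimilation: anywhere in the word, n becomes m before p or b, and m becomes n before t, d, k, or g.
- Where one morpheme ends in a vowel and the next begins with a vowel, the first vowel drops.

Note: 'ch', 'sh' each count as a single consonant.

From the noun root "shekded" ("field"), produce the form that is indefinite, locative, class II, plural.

akichikshekded

Attach definiteness indefinite ik- → ikshekded.
Attach number plural ich- → ichikshekded.
Attach case locative ku- → kuichikshekded.
Attach noun class class II a- → akuichikshekded.
Nasal assimilation: no change.
Apply vowel deletion: akuichikshekded → akichikshekded.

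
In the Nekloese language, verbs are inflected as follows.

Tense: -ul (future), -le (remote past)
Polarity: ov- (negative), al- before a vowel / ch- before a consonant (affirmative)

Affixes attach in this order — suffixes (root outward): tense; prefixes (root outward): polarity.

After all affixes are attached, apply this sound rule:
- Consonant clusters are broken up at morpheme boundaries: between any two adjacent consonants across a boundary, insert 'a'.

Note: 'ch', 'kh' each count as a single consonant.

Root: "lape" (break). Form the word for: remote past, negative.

Attach polarity negative ov- → ovlape.
Attach tense remote past -le → ovlapele.
Apply epenthesis: ovlapele → ovalapele.

ovalapele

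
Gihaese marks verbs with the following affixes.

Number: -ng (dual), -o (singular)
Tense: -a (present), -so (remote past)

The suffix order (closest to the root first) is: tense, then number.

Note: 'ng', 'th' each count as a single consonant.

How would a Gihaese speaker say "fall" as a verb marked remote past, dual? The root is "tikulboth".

Attach tense remote past -so → tikulbothso.
Attach number dual -ng → tikulbothsong.

tikulbothsong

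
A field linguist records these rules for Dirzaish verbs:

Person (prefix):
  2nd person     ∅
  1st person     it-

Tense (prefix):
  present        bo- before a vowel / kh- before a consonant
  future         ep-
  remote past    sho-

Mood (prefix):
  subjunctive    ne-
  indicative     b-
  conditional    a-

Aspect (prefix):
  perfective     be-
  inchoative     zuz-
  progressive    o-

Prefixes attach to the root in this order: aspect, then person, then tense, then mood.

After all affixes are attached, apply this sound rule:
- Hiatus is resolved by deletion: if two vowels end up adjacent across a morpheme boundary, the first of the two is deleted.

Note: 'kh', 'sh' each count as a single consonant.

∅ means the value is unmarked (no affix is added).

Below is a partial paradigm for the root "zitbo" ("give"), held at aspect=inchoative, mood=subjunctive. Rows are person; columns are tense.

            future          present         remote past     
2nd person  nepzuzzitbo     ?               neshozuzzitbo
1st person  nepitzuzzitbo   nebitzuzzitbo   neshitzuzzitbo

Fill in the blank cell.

Attach aspect inchoative zuz- → zuzzitbo.
person = 2nd person: zero marking, form stays zuzzitbo.
Attach tense present kh- (before consonant 'z') → khzuzzitbo.
Attach mood subjunctive ne- → nekhzuzzitbo.
Vowel deletion: no change.

nekhzuzzitbo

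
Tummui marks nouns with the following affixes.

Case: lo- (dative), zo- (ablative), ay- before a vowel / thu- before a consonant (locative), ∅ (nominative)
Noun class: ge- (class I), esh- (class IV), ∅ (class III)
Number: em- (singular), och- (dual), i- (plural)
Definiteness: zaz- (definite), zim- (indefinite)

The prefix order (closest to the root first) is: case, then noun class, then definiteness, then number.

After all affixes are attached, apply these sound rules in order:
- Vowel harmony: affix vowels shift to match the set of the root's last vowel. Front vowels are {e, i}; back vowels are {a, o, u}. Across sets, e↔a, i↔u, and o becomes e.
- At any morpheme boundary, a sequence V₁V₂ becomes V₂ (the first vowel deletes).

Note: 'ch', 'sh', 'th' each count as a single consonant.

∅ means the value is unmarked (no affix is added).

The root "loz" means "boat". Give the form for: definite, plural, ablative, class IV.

uzazashzoloz

Attach case ablative zo- → zoloz.
Attach noun class class IV esh- → eshzoloz.
Attach definiteness definite zaz- → zazeshzoloz.
Attach number plural i- → izazeshzoloz.
Apply vowel harmony: izazeshzoloz → uzazashzoloz.
Vowel deletion: no change.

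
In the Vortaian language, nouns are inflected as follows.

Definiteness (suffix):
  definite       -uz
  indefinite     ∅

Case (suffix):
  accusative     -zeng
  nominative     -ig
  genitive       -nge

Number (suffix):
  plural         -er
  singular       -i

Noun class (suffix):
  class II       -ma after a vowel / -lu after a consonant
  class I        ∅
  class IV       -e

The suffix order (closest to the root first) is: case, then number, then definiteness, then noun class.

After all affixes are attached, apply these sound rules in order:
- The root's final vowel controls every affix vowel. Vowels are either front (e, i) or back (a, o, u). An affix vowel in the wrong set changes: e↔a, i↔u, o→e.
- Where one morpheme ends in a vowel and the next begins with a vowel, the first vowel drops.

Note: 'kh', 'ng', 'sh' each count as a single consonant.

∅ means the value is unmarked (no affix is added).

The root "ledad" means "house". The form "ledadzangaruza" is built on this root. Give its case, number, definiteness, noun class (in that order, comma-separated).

Segment: ledad-zeng-er-uz-e.
case: -zeng → accusative.
number: -er → plural.
definiteness: -uz → definite.
noun class: -e → class IV.

accusative, plural, definite, class IV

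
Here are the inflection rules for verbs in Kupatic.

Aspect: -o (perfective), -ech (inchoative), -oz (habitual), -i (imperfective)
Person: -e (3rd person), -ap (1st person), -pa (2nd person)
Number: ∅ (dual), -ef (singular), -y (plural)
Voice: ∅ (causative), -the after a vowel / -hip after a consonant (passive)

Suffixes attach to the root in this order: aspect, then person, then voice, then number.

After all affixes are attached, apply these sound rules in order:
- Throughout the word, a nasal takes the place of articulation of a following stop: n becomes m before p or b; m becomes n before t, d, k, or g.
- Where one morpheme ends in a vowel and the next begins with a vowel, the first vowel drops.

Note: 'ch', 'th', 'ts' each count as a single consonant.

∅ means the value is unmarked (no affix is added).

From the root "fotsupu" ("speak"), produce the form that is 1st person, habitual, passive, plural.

fotsupozaphipy

Attach aspect habitual -oz → fotsupuoz.
Attach person 1st person -ap → fotsupuozap.
Attach voice passive -hip (after consonant 'p') → fotsupuozaphip.
Attach number plural -y → fotsupuozaphipy.
Nasal assimilation: no change.
Apply vowel deletion: fotsupuozaphipy → fotsupozaphipy.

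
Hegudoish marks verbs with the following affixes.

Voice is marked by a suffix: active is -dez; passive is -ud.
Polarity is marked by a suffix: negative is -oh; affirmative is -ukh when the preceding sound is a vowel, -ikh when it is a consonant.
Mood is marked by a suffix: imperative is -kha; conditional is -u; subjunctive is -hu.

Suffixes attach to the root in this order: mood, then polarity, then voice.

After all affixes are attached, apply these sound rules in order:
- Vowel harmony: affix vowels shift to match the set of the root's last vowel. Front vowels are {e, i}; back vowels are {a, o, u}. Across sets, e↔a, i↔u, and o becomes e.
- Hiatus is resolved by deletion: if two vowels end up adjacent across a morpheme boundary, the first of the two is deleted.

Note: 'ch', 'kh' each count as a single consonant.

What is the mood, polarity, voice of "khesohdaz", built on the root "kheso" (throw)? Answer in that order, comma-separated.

Segment: kheso-u-oh-dez.
mood: -u → conditional.
polarity: -oh → negative.
voice: -dez → active.

conditional, negative, active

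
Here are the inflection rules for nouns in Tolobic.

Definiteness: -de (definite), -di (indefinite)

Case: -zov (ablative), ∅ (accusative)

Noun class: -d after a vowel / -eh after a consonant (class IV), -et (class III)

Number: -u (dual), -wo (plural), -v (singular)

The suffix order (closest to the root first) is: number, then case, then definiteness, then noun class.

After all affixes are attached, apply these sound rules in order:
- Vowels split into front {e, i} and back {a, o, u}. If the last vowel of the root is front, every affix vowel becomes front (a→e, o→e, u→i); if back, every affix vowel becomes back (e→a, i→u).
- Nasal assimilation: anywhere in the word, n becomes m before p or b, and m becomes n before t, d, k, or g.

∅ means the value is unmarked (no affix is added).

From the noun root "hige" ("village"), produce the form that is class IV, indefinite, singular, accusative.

higevdid

Attach number singular -v → higev.
case = accusative: zero marking, form stays higev.
Attach definiteness indefinite -di → higevdi.
Attach noun class class IV -d (after vowel 'i') → higevdid.
Vowel harmony: no change.
Nasal assimilation: no change.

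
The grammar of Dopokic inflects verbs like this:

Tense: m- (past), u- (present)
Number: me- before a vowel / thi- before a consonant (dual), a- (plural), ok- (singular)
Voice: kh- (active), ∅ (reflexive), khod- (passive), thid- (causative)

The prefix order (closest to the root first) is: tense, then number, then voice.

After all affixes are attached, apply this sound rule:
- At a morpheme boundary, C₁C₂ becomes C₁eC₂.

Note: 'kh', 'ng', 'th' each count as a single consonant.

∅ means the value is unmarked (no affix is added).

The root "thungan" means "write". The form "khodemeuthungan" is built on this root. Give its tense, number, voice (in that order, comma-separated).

present, dual, passive

Segment: khod-me-u-thungan.
tense: u- → present.
number: me/thi- → dual.
voice: khod- → passive.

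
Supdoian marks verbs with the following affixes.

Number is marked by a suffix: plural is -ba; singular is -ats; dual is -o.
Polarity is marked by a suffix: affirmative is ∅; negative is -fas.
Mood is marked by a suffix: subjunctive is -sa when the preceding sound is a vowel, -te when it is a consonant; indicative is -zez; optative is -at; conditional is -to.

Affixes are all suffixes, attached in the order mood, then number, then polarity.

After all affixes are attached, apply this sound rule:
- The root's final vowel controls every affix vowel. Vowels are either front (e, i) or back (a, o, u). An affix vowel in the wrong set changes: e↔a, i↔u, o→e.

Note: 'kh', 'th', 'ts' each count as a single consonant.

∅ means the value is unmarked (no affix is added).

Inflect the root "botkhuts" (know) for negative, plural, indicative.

botkhutszazbafas

Attach mood indicative -zez → botkhutszez.
Attach number plural -ba → botkhutszezba.
Attach polarity negative -fas → botkhutszezbafas.
Apply vowel harmony: botkhutszezbafas → botkhutszazbafas.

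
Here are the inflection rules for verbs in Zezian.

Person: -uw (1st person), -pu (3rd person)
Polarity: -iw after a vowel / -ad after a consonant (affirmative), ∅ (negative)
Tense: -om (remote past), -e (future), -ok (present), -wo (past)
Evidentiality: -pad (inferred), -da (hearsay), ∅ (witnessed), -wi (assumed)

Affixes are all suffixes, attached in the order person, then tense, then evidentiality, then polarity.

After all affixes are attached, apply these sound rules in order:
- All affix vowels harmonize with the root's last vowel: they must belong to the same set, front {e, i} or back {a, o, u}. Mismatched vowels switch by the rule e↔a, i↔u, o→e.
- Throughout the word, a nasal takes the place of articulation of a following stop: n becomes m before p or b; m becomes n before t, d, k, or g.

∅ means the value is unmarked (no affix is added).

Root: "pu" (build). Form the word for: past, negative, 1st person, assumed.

puuwwowu

Attach person 1st person -uw → puuw.
Attach tense past -wo → puuwwo.
Attach evidentiality assumed -wi → puuwwowi.
polarity = negative: zero marking, form stays puuwwowi.
Apply vowel harmony: puuwwowi → puuwwowu.
Nasal assimilation: no change.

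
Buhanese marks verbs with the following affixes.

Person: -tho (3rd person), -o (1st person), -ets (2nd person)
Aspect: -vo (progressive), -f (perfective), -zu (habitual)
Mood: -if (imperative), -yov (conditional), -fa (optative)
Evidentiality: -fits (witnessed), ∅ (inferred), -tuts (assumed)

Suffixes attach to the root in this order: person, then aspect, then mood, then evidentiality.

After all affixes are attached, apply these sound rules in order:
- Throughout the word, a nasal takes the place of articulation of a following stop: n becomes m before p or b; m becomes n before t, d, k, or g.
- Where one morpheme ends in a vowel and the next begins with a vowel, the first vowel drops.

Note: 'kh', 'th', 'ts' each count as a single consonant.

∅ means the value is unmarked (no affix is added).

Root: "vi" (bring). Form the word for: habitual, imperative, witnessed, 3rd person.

vithoziffits

Attach person 3rd person -tho → vitho.
Attach aspect habitual -zu → vithozu.
Attach mood imperative -if → vithozuif.
Attach evidentiality witnessed -fits → vithozuiffits.
Nasal assimilation: no change.
Apply vowel deletion: vithozuiffits → vithoziffits.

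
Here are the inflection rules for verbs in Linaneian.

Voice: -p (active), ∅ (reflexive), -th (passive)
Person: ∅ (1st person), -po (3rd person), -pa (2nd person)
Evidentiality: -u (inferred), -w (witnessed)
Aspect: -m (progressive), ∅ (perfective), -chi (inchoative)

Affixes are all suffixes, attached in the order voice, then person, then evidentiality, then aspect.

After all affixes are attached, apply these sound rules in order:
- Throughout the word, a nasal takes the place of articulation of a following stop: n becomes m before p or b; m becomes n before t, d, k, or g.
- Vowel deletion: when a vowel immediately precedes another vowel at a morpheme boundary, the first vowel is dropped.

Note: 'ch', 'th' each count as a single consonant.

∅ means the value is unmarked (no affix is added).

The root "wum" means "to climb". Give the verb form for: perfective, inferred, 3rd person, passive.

Attach voice passive -th → wumth.
Attach person 3rd person -po → wumthpo.
Attach evidentiality inferred -u → wumthpou.
aspect = perfective: zero marking, form stays wumthpou.
Nasal assimilation: no change.
Apply vowel deletion: wumthpou → wumthpu.

wumthpu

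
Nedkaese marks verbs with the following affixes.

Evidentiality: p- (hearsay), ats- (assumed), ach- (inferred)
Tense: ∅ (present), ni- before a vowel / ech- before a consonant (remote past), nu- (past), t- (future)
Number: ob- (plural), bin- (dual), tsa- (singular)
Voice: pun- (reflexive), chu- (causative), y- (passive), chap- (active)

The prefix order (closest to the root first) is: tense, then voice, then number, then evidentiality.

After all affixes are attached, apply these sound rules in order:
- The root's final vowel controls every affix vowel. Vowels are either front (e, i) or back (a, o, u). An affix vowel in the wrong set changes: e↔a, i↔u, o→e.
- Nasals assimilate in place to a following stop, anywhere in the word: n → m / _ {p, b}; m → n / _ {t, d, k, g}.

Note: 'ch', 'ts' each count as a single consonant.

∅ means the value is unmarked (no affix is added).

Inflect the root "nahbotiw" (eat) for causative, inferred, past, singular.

echtsechininahbotiw

Attach tense past nu- → nunahbotiw.
Attach voice causative chu- → chununahbotiw.
Attach number singular tsa- → tsachununahbotiw.
Attach evidentiality inferred ach- → achtsachununahbotiw.
Apply vowel harmony: achtsachununahbotiw → echtsechininahbotiw.
Nasal assimilation: no change.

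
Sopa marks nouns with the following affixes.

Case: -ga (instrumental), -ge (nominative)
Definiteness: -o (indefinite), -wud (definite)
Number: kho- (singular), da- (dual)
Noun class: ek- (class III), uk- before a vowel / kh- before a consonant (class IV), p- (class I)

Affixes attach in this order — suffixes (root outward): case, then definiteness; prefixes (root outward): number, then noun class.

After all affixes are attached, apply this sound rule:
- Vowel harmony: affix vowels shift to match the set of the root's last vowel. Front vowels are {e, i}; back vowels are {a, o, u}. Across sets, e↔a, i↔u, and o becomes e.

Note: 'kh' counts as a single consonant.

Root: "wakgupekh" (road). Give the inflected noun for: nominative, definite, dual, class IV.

khdewakgupekhgewid

Attach number dual da- → dawakgupekh.
Attach case nominative -ge → dawakgupekhge.
Attach definiteness definite -wud → dawakgupekhgewud.
Attach noun class class IV kh- (before consonant 'd') → khdawakgupekhgewud.
Apply vowel harmony: khdawakgupekhgewud → khdewakgupekhgewid.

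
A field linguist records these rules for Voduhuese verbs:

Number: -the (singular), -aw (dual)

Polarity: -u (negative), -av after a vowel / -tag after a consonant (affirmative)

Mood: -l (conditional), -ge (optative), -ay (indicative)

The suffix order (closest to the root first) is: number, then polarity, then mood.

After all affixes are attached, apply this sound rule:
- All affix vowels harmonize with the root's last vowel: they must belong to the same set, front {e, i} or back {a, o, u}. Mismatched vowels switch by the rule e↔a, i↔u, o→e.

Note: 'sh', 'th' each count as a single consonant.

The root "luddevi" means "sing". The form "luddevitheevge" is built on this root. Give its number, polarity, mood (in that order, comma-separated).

Segment: luddevi-the-av-ge.
number: -the → singular.
polarity: -av/tag → affirmative.
mood: -ge → optative.

singular, affirmative, optative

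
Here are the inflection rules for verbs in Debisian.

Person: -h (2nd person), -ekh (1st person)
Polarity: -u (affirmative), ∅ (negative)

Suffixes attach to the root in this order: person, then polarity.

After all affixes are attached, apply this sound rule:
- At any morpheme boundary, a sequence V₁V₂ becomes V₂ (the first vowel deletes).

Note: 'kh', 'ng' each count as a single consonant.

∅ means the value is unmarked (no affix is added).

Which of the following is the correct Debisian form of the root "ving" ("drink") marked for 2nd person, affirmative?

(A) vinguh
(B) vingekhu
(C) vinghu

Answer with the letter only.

C

Attach person 2nd person -h → vingh.
Attach polarity affirmative -u → vinghu.
Vowel deletion: no change.
So the correct form is vinghu, option (C).
(A) vinguh is wrong: it has the affixes in the wrong order.
(B) vingekhu is wrong: it uses 1st person instead of 2nd person for person.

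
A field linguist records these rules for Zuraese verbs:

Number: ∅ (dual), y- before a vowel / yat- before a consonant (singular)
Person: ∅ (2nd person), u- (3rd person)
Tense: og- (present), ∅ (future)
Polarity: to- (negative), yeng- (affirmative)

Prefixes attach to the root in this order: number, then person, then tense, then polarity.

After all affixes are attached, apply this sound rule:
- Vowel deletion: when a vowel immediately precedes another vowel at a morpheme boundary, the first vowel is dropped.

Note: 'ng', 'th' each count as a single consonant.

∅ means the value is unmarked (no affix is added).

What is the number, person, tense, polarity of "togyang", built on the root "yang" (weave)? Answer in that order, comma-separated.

dual, 2nd person, present, negative

Segment: to-og-yang.
number: ∅ → dual.
person: ∅ → 2nd person.
tense: og- → present.
polarity: to- → negative.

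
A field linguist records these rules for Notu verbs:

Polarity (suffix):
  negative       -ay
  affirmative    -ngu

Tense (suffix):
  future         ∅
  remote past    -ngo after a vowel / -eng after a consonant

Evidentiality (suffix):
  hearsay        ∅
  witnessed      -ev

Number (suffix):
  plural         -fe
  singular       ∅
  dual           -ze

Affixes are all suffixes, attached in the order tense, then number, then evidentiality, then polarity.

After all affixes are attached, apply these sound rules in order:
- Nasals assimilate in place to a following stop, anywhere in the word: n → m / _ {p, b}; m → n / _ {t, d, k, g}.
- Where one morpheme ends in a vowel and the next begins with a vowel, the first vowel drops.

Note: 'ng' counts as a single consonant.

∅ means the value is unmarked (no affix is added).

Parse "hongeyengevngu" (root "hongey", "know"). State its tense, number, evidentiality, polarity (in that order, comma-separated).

Segment: hongey-eng-ev-ngu.
tense: -ngo/eng → remote past.
number: ∅ → singular.
evidentiality: -ev → witnessed.
polarity: -ngu → affirmative.

remote past, singular, witnessed, affirmative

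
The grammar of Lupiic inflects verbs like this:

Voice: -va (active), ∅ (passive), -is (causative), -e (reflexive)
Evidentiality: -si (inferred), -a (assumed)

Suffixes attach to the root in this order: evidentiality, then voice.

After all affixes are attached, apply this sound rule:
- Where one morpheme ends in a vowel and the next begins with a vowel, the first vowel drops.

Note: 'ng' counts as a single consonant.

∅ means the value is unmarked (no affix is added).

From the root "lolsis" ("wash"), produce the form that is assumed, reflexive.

Attach evidentiality assumed -a → lolsisa.
Attach voice reflexive -e → lolsisae.
Apply vowel deletion: lolsisae → lolsise.

lolsise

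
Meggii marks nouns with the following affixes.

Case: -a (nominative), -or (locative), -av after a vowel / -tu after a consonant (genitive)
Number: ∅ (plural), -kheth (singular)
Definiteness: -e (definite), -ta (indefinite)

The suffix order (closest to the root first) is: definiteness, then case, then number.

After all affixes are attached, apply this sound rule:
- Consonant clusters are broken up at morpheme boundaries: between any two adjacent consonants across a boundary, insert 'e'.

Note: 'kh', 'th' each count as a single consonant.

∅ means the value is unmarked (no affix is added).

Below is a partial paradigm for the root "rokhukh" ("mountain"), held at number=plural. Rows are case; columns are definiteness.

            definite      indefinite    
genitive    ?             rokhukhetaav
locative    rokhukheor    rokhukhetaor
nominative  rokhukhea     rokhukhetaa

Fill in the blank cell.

rokhukheav

Attach definiteness definite -e → rokhukhe.
Attach case genitive -av (after vowel 'e') → rokhukheav.
number = plural: zero marking, form stays rokhukheav.
Epenthesis: no change.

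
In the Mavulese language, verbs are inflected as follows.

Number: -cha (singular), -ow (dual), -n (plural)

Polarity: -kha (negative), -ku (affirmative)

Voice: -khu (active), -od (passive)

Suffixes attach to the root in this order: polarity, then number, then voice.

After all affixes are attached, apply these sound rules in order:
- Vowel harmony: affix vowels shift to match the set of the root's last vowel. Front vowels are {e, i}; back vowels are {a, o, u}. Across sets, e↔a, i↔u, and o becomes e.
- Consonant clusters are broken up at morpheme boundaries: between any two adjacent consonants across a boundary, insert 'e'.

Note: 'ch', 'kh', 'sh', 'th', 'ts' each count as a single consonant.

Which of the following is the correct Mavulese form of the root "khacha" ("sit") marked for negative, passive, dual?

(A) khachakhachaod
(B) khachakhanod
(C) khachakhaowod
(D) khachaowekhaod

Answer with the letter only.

C

Attach polarity negative -kha → khachakha.
Attach number dual -ow → khachakhaow.
Attach voice passive -od → khachakhaowod.
Vowel harmony: no change.
Epenthesis: no change.
So the correct form is khachakhaowod, option (C).
(B) khachakhanod is wrong: it uses plural instead of dual for number.
(D) khachaowekhaod is wrong: it has the affixes in the wrong order.
(A) khachakhachaod is wrong: it uses singular instead of dual for number.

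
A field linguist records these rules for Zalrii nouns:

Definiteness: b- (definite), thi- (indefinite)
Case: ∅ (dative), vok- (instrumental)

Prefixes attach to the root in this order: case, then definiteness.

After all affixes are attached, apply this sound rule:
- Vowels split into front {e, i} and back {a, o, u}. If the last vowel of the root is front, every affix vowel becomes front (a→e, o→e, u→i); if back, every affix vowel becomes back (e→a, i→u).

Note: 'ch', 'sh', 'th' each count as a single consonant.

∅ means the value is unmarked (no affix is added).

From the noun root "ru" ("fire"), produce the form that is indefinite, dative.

case = dative: zero marking, form stays ru.
Attach definiteness indefinite thi- → thiru.
Apply vowel harmony: thiru → thuru.

thuru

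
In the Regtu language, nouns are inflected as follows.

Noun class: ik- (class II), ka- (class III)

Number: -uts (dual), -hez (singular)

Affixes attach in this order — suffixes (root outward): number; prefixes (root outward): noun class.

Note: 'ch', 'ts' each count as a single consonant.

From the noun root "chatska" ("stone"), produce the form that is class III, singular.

kachatskahez

Attach number singular -hez → chatskahez.
Attach noun class class III ka- → kachatskahez.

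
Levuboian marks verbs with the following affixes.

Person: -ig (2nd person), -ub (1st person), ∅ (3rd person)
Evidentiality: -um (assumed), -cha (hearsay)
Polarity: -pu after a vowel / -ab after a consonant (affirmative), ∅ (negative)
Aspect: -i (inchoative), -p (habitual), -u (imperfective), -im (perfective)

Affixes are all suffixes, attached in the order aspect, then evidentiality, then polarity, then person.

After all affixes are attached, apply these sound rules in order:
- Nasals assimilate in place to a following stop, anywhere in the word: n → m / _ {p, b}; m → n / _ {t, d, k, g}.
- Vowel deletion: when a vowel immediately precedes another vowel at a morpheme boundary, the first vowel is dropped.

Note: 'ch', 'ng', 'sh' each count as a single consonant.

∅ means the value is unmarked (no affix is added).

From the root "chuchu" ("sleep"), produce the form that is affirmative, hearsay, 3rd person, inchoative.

chuchichapu

Attach aspect inchoative -i → chuchui.
Attach evidentiality hearsay -cha → chuchuicha.
Attach polarity affirmative -pu (after vowel 'a') → chuchuichapu.
person = 3rd person: zero marking, form stays chuchuichapu.
Nasal assimilation: no change.
Apply vowel deletion: chuchuichapu → chuchichapu.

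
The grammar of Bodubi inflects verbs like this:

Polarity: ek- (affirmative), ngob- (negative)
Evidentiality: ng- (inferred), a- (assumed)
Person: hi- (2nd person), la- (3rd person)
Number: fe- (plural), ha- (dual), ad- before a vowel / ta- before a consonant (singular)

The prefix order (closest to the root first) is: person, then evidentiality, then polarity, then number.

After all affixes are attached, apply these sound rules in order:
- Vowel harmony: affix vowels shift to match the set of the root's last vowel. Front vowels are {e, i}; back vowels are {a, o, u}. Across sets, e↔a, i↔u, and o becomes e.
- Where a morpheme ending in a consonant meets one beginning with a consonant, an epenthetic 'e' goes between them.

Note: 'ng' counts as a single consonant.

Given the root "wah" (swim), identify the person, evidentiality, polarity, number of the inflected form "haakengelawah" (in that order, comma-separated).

Segment: ha-ek-ng-la-wah.
person: la- → 3rd person.
evidentiality: ng- → inferred.
polarity: ek- → affirmative.
number: ha- → dual.

3rd person, inferred, affirmative, dual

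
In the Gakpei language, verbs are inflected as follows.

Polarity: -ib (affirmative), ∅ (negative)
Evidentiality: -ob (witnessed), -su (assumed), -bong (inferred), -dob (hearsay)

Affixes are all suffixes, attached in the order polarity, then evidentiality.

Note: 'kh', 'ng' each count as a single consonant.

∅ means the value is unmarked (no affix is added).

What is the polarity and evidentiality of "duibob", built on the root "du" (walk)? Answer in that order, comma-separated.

affirmative, witnessed

Segment: du-ib-ob.
polarity: -ib → affirmative.
evidentiality: -ob → witnessed.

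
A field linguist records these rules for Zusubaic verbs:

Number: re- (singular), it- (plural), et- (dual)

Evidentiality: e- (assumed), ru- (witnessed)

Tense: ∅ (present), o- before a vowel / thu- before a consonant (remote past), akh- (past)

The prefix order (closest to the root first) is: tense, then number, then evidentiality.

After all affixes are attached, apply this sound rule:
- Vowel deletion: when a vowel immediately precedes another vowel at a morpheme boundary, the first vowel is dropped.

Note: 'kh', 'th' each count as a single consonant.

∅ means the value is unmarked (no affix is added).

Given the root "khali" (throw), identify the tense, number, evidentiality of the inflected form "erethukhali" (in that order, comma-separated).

Segment: e-re-thu-khali.
tense: o/thu- → remote past.
number: re- → singular.
evidentiality: e- → assumed.

remote past, singular, assumed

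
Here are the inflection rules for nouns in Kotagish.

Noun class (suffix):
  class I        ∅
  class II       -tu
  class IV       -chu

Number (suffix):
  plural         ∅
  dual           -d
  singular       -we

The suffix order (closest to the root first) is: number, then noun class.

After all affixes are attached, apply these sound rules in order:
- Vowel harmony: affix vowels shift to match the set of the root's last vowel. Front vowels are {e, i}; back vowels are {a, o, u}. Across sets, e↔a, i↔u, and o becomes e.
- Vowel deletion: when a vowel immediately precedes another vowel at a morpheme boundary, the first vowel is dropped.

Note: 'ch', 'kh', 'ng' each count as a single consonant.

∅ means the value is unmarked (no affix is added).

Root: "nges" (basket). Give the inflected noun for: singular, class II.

ngesweti

Attach number singular -we → ngeswe.
Attach noun class class II -tu → ngeswetu.
Apply vowel harmony: ngeswetu → ngesweti.
Vowel deletion: no change.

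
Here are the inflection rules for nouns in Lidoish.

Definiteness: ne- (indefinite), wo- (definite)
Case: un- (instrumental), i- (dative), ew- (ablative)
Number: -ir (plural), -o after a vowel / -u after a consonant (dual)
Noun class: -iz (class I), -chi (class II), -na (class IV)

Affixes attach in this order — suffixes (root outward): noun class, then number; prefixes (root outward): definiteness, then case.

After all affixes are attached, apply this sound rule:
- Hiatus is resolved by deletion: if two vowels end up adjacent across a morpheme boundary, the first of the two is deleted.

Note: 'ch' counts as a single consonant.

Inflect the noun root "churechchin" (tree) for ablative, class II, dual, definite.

Attach noun class class II -chi → churechchinchi.
Attach definiteness definite wo- → wochurechchinchi.
Attach number dual -o (after vowel 'i') → wochurechchinchio.
Attach case ablative ew- → ewwochurechchinchio.
Apply vowel deletion: ewwochurechchinchio → ewwochurechchincho.

ewwochurechchincho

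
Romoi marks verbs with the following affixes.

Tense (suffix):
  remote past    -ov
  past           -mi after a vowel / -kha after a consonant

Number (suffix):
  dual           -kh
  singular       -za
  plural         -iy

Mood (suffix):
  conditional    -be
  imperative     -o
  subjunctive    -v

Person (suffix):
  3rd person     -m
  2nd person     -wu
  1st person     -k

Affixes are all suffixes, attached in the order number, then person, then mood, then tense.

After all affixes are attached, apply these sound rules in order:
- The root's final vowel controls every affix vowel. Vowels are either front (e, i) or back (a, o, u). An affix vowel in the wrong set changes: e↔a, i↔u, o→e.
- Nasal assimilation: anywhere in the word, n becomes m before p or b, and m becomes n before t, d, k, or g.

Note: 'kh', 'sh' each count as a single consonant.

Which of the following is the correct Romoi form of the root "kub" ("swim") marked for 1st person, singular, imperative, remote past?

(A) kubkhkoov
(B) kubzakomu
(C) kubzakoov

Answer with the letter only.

C

Attach number singular -za → kubza.
Attach person 1st person -k → kubzak.
Attach mood imperative -o → kubzako.
Attach tense remote past -ov → kubzakoov.
Vowel harmony: no change.
Nasal assimilation: no change.
So the correct form is kubzakoov, option (C).
(A) kubkhkoov is wrong: it uses dual instead of singular for number.
(B) kubzakomu is wrong: it uses past instead of remote past for tense.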